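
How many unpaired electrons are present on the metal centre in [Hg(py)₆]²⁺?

0 unpaired electrons

Ligand charges: pyridine is neutral. With an overall charge of +2 the mercury centre must be in the +2 oxidation state.
Mercury is a group-12 element; Hg(II) is therefore d¹⁰.
In an octahedral field the d¹⁰ configuration is t₂g⁶e_g⁴, giving 0 unpaired electrons.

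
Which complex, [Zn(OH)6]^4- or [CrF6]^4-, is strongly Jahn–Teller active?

[Zn(OH)6]^4-: Ligand charges: each hydroxide is −1. With an overall charge of −4 the zinc centre must be in the +2 oxidation state. Zn sits in group 12, so the d-electron count is 12 − 2 = 10. The d¹⁰ configuration leaves the e_g set evenly filled (or empty) — no strong Jahn–Teller driving force.
[CrF6]^4-: Each fluoride is −1; balancing the −4 overall charge requires Cr(II). Cr sits in group 6, so the d-electron count is 6 − 2 = 4. Fluoride is a weak-field ligand for a first-row metal, so the complex is high-spin. The t₂g³e_g¹ (high-spin) configuration has an unevenly filled e_g set; the Jahn–Teller theorem predicts a tetragonal distortion (typically axial elongation) to lift the degeneracy.

[CrF6]^4-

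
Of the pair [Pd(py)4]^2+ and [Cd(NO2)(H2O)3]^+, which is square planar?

[Pd(py)4]^2+

For [Pd(py)4]^2+: Summing ligand charges against the +2 overall charge gives an oxidation state of +2 for palladium. Group 10 minus oxidation state 2 gives a d⁸ configuration. A 4d d⁸ ion has a large crystal-field splitting; square planar leaves the high-energy d_{x²−y²} orbital empty and maximises CFSE. → square planar.
For [Cd(NO2)(H2O)3]^+: Each nitro (N-bound nitrite) is −1; water is neutral; balancing the +1 overall charge requires Cd(II). Group 12 minus oxidation state 2 gives a d¹⁰ configuration. A d¹⁰ ion has no crystal-field stabilisation preference between square planar and tetrahedral, so four ligands adopt the sterically favoured tetrahedral geometry. → tetrahedral.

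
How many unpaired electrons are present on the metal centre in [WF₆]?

0 unpaired electrons

Ligand charges: each fluoride is −1. With an overall charge of 0 the tungsten centre must be in the +6 oxidation state.
W sits in group 6, so the d-electron count is 6 − 6 = 0.
In an octahedral field the d⁰ configuration is t₂g⁰e_g⁰, giving 0 unpaired electrons.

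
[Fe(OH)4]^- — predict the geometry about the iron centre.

tetrahedral

Ligand charges: each hydroxide is −1. With an overall charge of −1 the iron centre must be in the +3 oxidation state.
Fe sits in group 8, so the d-electron count is 8 − 3 = 5.
Coordination number: 4.
Hydroxide is a weak-field ligand.
A high-spin d⁵ ion has zero CFSE in either geometry, so four ligands adopt the sterically favoured tetrahedral geometry.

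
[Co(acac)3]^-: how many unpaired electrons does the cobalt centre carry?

3

Each acetylacetonate is −1; balancing the −1 overall charge requires Co(II).
Co sits in group 9, so the d-electron count is 9 − 2 = 7.
Counting donor atoms: 3×acetylacetonate (bidentate) → 6 donors. Coordination number = 6.
The spin state decides the count: Acetylacetonate is a weak-field ligand for a first-row metal, so the complex is high-spin.
An octahedral high-spin d⁷ ion is t₂g⁵e_g², giving 3 unpaired electrons.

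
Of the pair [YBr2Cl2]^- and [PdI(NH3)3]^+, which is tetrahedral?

[YBr2Cl2]^-

For [YBr2Cl2]^-: Summing ligand charges against the −1 overall charge gives an oxidation state of +3 for yttrium. Group 3 minus oxidation state 3 gives a d⁰ configuration. A d⁰ ion has no crystal-field stabilisation preference between square planar and tetrahedral, so four ligands adopt the sterically favoured tetrahedral geometry. → tetrahedral.
For [PdI(NH3)3]^+: Ligand charges: each iodide is −1; ammonia is neutral. With an overall charge of +1 the palladium centre must be in the +2 oxidation state. Palladium is a group-10 element; Pd(II) is therefore d⁸. A 4d d⁸ ion has a large crystal-field splitting; square planar leaves the high-energy d_{x²−y²} orbital empty and maximises CFSE. → square planar.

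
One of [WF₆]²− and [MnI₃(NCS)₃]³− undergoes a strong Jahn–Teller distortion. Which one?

[WF₆]²−: Summing ligand charges against the −2 overall charge gives an oxidation state of +4 for tungsten. Tungsten is a group-6 element; W(IV) is therefore d². The d² configuration leaves the e_g set evenly filled (or empty) — no strong Jahn–Teller driving force.
[MnI₃(NCS)₃]³−: Each iodide is −1; each isothiocyanate is −1; balancing the −3 overall charge requires Mn(III). Manganese is a group-7 element; Mn(III) is therefore d⁴. Iodide and isothiocyanate are weak-field ligands for a first-row metal, so the complex is high-spin. The t₂g³e_g¹ (high-spin) configuration has an unevenly filled e_g set; the Jahn–Teller theorem predicts a tetragonal distortion (typically axial elongation) to lift the degeneracy.

[MnI₃(NCS)₃]³−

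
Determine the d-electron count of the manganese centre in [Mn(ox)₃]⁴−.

Each oxalate is −2; balancing the −4 overall charge requires Mn(II).
Mn sits in group 7, so the d-electron count is 7 − 2 = 5.

d5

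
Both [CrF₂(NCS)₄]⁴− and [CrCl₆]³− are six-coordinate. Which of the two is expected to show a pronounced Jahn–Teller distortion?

[CrF₂(NCS)₄]⁴−

[CrF₂(NCS)₄]⁴−: Each fluoride is −1; each isothiocyanate is −1; balancing the −4 overall charge requires Cr(II). Group 6 minus oxidation state 2 gives a d⁴ configuration. Fluoride and isothiocyanate are weak-field ligands for a first-row metal, so the complex is high-spin. The t₂g³e_g¹ (high-spin) configuration has an unevenly filled e_g set; the Jahn–Teller theorem predicts a tetragonal distortion (typically axial elongation) to lift the degeneracy.
[CrCl₆]³−: Ligand charges: each chloride is −1. With an overall charge of −3 the chromium centre must be in the +3 oxidation state. Chromium is a group-6 element; Cr(III) is therefore d³. The d³ configuration leaves the e_g set evenly filled (or empty) — no strong Jahn–Teller driving force.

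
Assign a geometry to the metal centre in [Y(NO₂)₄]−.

Ligand charges: each nitro (N-bound nitrite) is −1. With an overall charge of −1 the yttrium centre must be in the +3 oxidation state.
Y sits in group 3, so the d-electron count is 3 − 3 = 0.
Coordination number: 4.
A d⁰ ion has no crystal-field stabilisation preference between square planar and tetrahedral, so four ligands adopt the sterically favoured tetrahedral geometry.

tetrahedral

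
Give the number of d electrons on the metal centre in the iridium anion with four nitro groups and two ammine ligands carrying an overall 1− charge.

d⁶

Summing ligand charges against the −1 overall charge gives an oxidation state of +3 for iridium.
Group 9 minus oxidation state 3 gives a d⁶ configuration.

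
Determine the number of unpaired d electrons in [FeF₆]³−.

5 unpaired electrons

Ligand charges: each fluoride is −1. With an overall charge of −3 the iron centre must be in the +3 oxidation state.
Iron is a group-8 element; Fe(III) is therefore d⁵.
The spin state decides the count: Fluoride is a weak-field ligand for a first-row metal, so the complex is high-spin.
An octahedral high-spin d⁵ ion is t₂g³e_g², giving 5 unpaired electrons.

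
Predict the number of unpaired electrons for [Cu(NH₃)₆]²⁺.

Ligand charges: ammonia is neutral. With an overall charge of +2 the copper centre must be in the +2 oxidation state.
Cu sits in group 11, so the d-electron count is 11 − 2 = 9.
In an octahedral field the d⁹ configuration is t₂g⁶e_g³ (only one arrangement possible), giving 1 unpaired electron.

1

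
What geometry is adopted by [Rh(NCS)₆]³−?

octahedral

Each isothiocyanate is −1; balancing the −3 overall charge requires Rh(III).
Rh sits in group 9, so the d-electron count is 9 − 3 = 6.
Coordination number: 6.
Six donors around a single metal centre give an octahedral coordination sphere.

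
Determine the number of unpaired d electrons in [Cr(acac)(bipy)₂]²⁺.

3

Summing ligand charges against the +2 overall charge gives an oxidation state of +3 for chromium.
Cr sits in group 6, so the d-electron count is 6 − 3 = 3.
Counting donor atoms: 1×acetylacetonate (bidentate) → 2 donors; 2×2,2′-bipyridine (bidentate) → 4 donors. Coordination number = 6.
In an octahedral field the d³ configuration is t₂g³e_g⁰ (only one arrangement possible), giving 3 unpaired electrons.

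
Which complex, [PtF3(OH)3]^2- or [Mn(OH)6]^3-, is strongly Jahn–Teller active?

[PtF3(OH)3]^2-: Summing ligand charges against the −2 overall charge gives an oxidation state of +4 for platinum. Pt sits in group 10, so the d-electron count is 10 − 4 = 6. A 5d ion has a large Δₒ and is invariably low-spin. The d⁶ configuration leaves the e_g set evenly filled (or empty) — no strong Jahn–Teller driving force.
[Mn(OH)6]^3-: Each hydroxide is −1; balancing the −3 overall charge requires Mn(III). Mn sits in group 7, so the d-electron count is 7 − 3 = 4. Hydroxide is a weak-field ligand for a first-row metal, so the complex is high-spin. The t₂g³e_g¹ (high-spin) configuration has an unevenly filled e_g set; the Jahn–Teller theorem predicts a tetragonal distortion (typically axial elongation) to lift the degeneracy.

[Mn(OH)6]^3-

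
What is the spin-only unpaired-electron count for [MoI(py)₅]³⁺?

2

Each iodide is −1; pyridine is neutral; balancing the +3 overall charge requires Mo(IV).
Group 6 minus oxidation state 4 gives a d² configuration.
In an octahedral field the d² configuration is t₂g²e_g⁰ (only one arrangement possible), giving 2 unpaired electrons.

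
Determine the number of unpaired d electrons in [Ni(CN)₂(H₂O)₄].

Summing ligand charges against the 0 overall charge gives an oxidation state of +2 for nickel.
Nickel is a group-10 element; Ni(II) is therefore d⁸.
In an octahedral field the d⁸ configuration is t₂g⁶e_g² (only one arrangement possible), giving 2 unpaired electrons.

2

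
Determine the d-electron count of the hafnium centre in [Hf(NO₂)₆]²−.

Summing ligand charges against the −2 overall charge gives an oxidation state of +4 for hafnium.
Hf sits in group 4, so the d-electron count is 4 − 4 = 0.

d0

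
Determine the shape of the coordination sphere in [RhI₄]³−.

Summing ligand charges against the −3 overall charge gives an oxidation state of +1 for rhodium.
Rh sits in group 9, so the d-electron count is 9 − 1 = 8.
With 4 monodentate ligands the coordination number is 4.
A 4d d⁸ ion has a large crystal-field splitting; square planar leaves the high-energy d_{x²−y²} orbital empty and maximises CFSE.

square planar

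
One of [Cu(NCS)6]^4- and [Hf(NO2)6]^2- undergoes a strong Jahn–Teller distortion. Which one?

[Cu(NCS)6]^4-: Each isothiocyanate is −1; balancing the −4 overall charge requires Cu(II). Cu sits in group 11, so the d-electron count is 11 − 2 = 9. The t₂g⁶e_g³ configuration has an unevenly filled e_g set; the Jahn–Teller theorem predicts a tetragonal distortion (typically axial elongation) to lift the degeneracy.
[Hf(NO2)6]^2-: Ligand charges: each nitro (N-bound nitrite) is −1. With an overall charge of −2 the hafnium centre must be in the +4 oxidation state. Hafnium is a group-4 element; Hf(IV) is therefore d⁰. The d⁰ configuration leaves the e_g set evenly filled (or empty) — no strong Jahn–Teller driving force.

[Cu(NCS)6]^4-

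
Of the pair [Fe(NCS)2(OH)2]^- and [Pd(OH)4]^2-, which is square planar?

For [Fe(NCS)2(OH)2]^-: Ligand charges: each isothiocyanate is −1; each hydroxide is −1. With an overall charge of −1 the iron centre must be in the +3 oxidation state. Fe sits in group 8, so the d-electron count is 8 − 3 = 5. A high-spin d⁵ ion has zero CFSE in either geometry, so four ligands adopt the sterically favoured tetrahedral geometry. → tetrahedral.
For [Pd(OH)4]^2-: Ligand charges: each hydroxide is −1. With an overall charge of −2 the palladium centre must be in the +2 oxidation state. Group 10 minus oxidation state 2 gives a d⁸ configuration. A 4d d⁸ ion has a large crystal-field splitting; square planar leaves the high-energy d_{x²−y²} orbital empty and maximises CFSE. → square planar.

[Pd(OH)4]^2-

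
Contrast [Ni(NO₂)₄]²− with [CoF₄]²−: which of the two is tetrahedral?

For [Ni(NO₂)₄]²−: Each nitro (N-bound nitrite) is −1; balancing the −2 overall charge requires Ni(II). Ni sits in group 10, so the d-electron count is 10 − 2 = 8. Nitro (N-bound nitrite) is a strong-field ligand (high in the spectrochemical series). A 3d d⁸ ion with strong-field ligands gains enough CFSE to favour square planar over tetrahedral. → square planar.
For [CoF₄]²−: Summing ligand charges against the −2 overall charge gives an oxidation state of +2 for cobalt. Co sits in group 9, so the d-electron count is 9 − 2 = 7. For a high-spin 3d d⁷ ion with weak-field ligands the small Δₜ gives little square-planar CFSE advantage, so four ligands adopt the sterically favoured tetrahedral geometry. → tetrahedral.

[CoF₄]²−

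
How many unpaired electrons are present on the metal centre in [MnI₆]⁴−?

5

Ligand charges: each iodide is −1. With an overall charge of −4 the manganese centre must be in the +2 oxidation state.
Manganese is a group-7 element; Mn(II) is therefore d⁵.
The spin state decides the count: Iodide is a weak-field ligand for a first-row metal, so the complex is high-spin.
An octahedral high-spin d⁵ ion is t₂g³e_g², giving 5 unpaired electrons.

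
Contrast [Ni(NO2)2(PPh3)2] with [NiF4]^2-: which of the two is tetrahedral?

For [Ni(NO2)2(PPh3)2]: Summing ligand charges against the 0 overall charge gives an oxidation state of +2 for nickel. Group 10 minus oxidation state 2 gives a d⁸ configuration. Nitro (N-bound nitrite) and triphenylphosphine are strong-field ligands (high in the spectrochemical series). A 3d d⁸ ion with strong-field ligands gains enough CFSE to favour square planar over tetrahedral. → square planar.
For [NiF4]^2-: Summing ligand charges against the −2 overall charge gives an oxidation state of +2 for nickel. Ni sits in group 10, so the d-electron count is 10 − 2 = 8. Fluoride is a weak-field ligand. With weak-field ligands the CFSE gain from square planar is small, so a 3d d⁸ ion takes the sterically preferred tetrahedral geometry. → tetrahedral.

[NiF4]^2-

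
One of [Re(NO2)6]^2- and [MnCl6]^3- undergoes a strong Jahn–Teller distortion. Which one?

[MnCl6]^3-

[Re(NO2)6]^2-: Each nitro (N-bound nitrite) is −1; balancing the −2 overall charge requires Re(IV). Rhenium is a group-7 element; Re(IV) is therefore d³. The d³ configuration leaves the e_g set evenly filled (or empty) — no strong Jahn–Teller driving force.
[MnCl6]^3-: Ligand charges: each chloride is −1. With an overall charge of −3 the manganese centre must be in the +3 oxidation state. Mn sits in group 7, so the d-electron count is 7 − 3 = 4. Chloride is a weak-field ligand for a first-row metal, so the complex is high-spin. The t₂g³e_g¹ (high-spin) configuration has an unevenly filled e_g set; the Jahn–Teller theorem predicts a tetragonal distortion (typically axial elongation) to lift the degeneracy.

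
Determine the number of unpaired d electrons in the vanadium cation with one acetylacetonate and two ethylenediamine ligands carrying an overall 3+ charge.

Ligand charges: each acetylacetonate is −1; ethylenediamine is neutral. With an overall charge of +3 the vanadium centre must be in the +4 oxidation state.
Vanadium is a group-5 element; V(IV) is therefore d¹.
Counting donor atoms: 1×acetylacetonate (bidentate) → 2 donors; 2×ethylenediamine (bidentate) → 4 donors. Coordination number = 6.
In an octahedral field the d¹ configuration is t₂g¹e_g⁰ (only one arrangement possible), giving 1 unpaired electron.

1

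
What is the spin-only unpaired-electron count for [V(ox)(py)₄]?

3 unpaired electrons

Summing ligand charges against the 0 overall charge gives an oxidation state of +2 for vanadium.
Group 5 minus oxidation state 2 gives a d³ configuration.
Counting donor atoms: 1×oxalate (bidentate) → 2 donors; 4×pyridine (monodentate) → 4 donors. Coordination number = 6.
In an octahedral field the d³ configuration is t₂g³e_g⁰ (only one arrangement possible), giving 3 unpaired electrons.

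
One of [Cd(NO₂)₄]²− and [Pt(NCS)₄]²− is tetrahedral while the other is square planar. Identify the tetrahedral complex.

[Cd(NO₂)₄]²−

For [Cd(NO₂)₄]²−: Ligand charges: each nitro (N-bound nitrite) is −1. With an overall charge of −2 the cadmium centre must be in the +2 oxidation state. Group 12 minus oxidation state 2 gives a d¹⁰ configuration. A d¹⁰ ion has no crystal-field stabilisation preference between square planar and tetrahedral, so four ligands adopt the sterically favoured tetrahedral geometry. → tetrahedral.
For [Pt(NCS)₄]²−: Ligand charges: each isothiocyanate is −1. With an overall charge of −2 the platinum centre must be in the +2 oxidation state. Group 10 minus oxidation state 2 gives a d⁸ configuration. A 5d d⁸ ion has a large crystal-field splitting; square planar leaves the high-energy d_{x²−y²} orbital empty and maximises CFSE. → square planar.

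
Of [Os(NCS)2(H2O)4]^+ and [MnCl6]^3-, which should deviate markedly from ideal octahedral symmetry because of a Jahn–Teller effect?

[Os(NCS)2(H2O)4]^+: Each isothiocyanate is −1; water is neutral; balancing the +1 overall charge requires Os(III). Os sits in group 8, so the d-electron count is 8 − 3 = 5. A 5d ion has a large Δₒ and is invariably low-spin. The d⁵ configuration leaves the e_g set evenly filled (or empty) — no strong Jahn–Teller driving force.
[MnCl6]^3-: Ligand charges: each chloride is −1. With an overall charge of −3 the manganese centre must be in the +3 oxidation state. Group 7 minus oxidation state 3 gives a d⁴ configuration. Chloride is a weak-field ligand for a first-row metal, so the complex is high-spin. The t₂g³e_g¹ (high-spin) configuration has an unevenly filled e_g set; the Jahn–Teller theorem predicts a tetragonal distortion (typically axial elongation) to lift the degeneracy.

[MnCl6]^3-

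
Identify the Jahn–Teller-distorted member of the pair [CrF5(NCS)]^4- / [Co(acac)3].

[CrF5(NCS)]^4-

[CrF5(NCS)]^4-: Ligand charges: each fluoride is −1; each isothiocyanate is −1. With an overall charge of −4 the chromium centre must be in the +2 oxidation state. Group 6 minus oxidation state 2 gives a d⁴ configuration. Fluoride and isothiocyanate are weak-field ligands for a first-row metal, so the complex is high-spin. The t₂g³e_g¹ (high-spin) configuration has an unevenly filled e_g set; the Jahn–Teller theorem predicts a tetragonal distortion (typically axial elongation) to lift the degeneracy.
[Co(acac)3]: Ligand charges: each acetylacetonate is −1. With an overall charge of 0 the cobalt centre must be in the +3 oxidation state. Co sits in group 9, so the d-electron count is 9 − 3 = 6. Co(III) has an exceptionally large octahedral splitting and is low-spin with essentially every ligand except fluoride. The d⁶ configuration leaves the e_g set evenly filled (or empty) — no strong Jahn–Teller driving force.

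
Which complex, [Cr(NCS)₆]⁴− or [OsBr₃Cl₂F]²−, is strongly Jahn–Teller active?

[Cr(NCS)₆]⁴−: Each isothiocyanate is −1; balancing the −4 overall charge requires Cr(II). Group 6 minus oxidation state 2 gives a d⁴ configuration. Isothiocyanate is a weak-field ligand for a first-row metal, so the complex is high-spin. The t₂g³e_g¹ (high-spin) configuration has an unevenly filled e_g set; the Jahn–Teller theorem predicts a tetragonal distortion (typically axial elongation) to lift the degeneracy.
[OsBr₃Cl₂F]²−: Each bromide is −1; each chloride is −1; each fluoride is −1; balancing the −2 overall charge requires Os(IV). Group 8 minus oxidation state 4 gives a d⁴ configuration. A 5d ion has a large Δₒ and is invariably low-spin. The d⁴ configuration leaves the e_g set evenly filled (or empty) — no strong Jahn–Teller driving force.

[Cr(NCS)₆]⁴−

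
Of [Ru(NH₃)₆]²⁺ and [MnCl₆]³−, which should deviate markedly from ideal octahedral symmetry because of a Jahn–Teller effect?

[MnCl₆]³−

[Ru(NH₃)₆]²⁺: Ammonia is neutral; balancing the +2 overall charge requires Ru(II). Ru sits in group 8, so the d-electron count is 8 − 2 = 6. A 4d ion has a large Δₒ and is invariably low-spin. The d⁶ configuration leaves the e_g set evenly filled (or empty) — no strong Jahn–Teller driving force.
[MnCl₆]³−: Ligand charges: each chloride is −1. With an overall charge of −3 the manganese centre must be in the +3 oxidation state. Mn sits in group 7, so the d-electron count is 7 − 3 = 4. Chloride is a weak-field ligand for a first-row metal, so the complex is high-spin. The t₂g³e_g¹ (high-spin) configuration has an unevenly filled e_g set; the Jahn–Teller theorem predicts a tetragonal distortion (typically axial elongation) to lift the degeneracy.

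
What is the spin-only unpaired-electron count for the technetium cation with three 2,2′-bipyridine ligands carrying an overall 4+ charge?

Summing ligand charges against the +4 overall charge gives an oxidation state of +4 for technetium.
Tc sits in group 7, so the d-electron count is 7 − 4 = 3.
Counting donor atoms: 3×2,2′-bipyridine (bidentate) → 6 donors. Coordination number = 6.
In an octahedral field the d³ configuration is t₂g³e_g⁰ (only one arrangement possible), giving 3 unpaired electrons.

3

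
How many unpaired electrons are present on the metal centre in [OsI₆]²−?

2

Summing ligand charges against the −2 overall charge gives an oxidation state of +4 for osmium.
Os sits in group 8, so the d-electron count is 8 − 4 = 4.
The spin state decides the count: a 5d ion has a large Δₒ and is invariably low-spin.
An octahedral low-spin d⁴ ion is t₂g⁴e_g⁰, giving 2 unpaired electrons.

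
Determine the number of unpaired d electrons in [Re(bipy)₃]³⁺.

2 unpaired electrons

Ligand charges: 2,2′-bipyridine is neutral. With an overall charge of +3 the rhenium centre must be in the +3 oxidation state.
Rhenium is a group-7 element; Re(III) is therefore d⁴.
Counting donor atoms: 3×2,2′-bipyridine (bidentate) → 6 donors. Coordination number = 6.
The spin state decides the count: a 5d ion has a large Δₒ and is invariably low-spin.
An octahedral low-spin d⁴ ion is t₂g⁴e_g⁰, giving 2 unpaired electrons.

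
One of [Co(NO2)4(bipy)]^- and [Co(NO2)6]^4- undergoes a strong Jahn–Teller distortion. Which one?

[Co(NO2)6]^4-

[Co(NO2)4(bipy)]^-: Each nitro (N-bound nitrite) is −1; 2,2′-bipyridine is neutral; balancing the −1 overall charge requires Co(III). Group 9 minus oxidation state 3 gives a d⁶ configuration. Co(III) has an exceptionally large octahedral splitting and is low-spin with essentially every ligand except fluoride. The d⁶ configuration leaves the e_g set evenly filled (or empty) — no strong Jahn–Teller driving force.
[Co(NO2)6]^4-: Each nitro (N-bound nitrite) is −1; balancing the −4 overall charge requires Co(II). Group 9 minus oxidation state 2 gives a d⁷ configuration. Nitro (N-bound nitrite) is a strong-field ligand (high in the spectrochemical series) for a first-row metal, so the complex is low-spin. The t₂g⁶e_g¹ (low-spin) configuration has an unevenly filled e_g set; the Jahn–Teller theorem predicts a tetragonal distortion (typically axial elongation) to lift the degeneracy.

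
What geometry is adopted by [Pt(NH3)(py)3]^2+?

Ammonia is neutral; pyridine is neutral; balancing the +2 overall charge requires Pt(II).
Group 10 minus oxidation state 2 gives a d⁸ configuration.
With 4 monodentate ligands the coordination number is 4.
A 5d d⁸ ion has a large crystal-field splitting; square planar leaves the high-energy d_{x²−y²} orbital empty and maximises CFSE.

square planar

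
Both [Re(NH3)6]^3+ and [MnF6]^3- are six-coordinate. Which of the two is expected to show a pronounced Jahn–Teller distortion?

[Re(NH3)6]^3+: Summing ligand charges against the +3 overall charge gives an oxidation state of +3 for rhenium. Re sits in group 7, so the d-electron count is 7 − 3 = 4. A 5d ion has a large Δₒ and is invariably low-spin. The d⁴ configuration leaves the e_g set evenly filled (or empty) — no strong Jahn–Teller driving force.
[MnF6]^3-: Ligand charges: each fluoride is −1. With an overall charge of −3 the manganese centre must be in the +3 oxidation state. Group 7 minus oxidation state 3 gives a d⁴ configuration. Fluoride is a weak-field ligand for a first-row metal, so the complex is high-spin. The t₂g³e_g¹ (high-spin) configuration has an unevenly filled e_g set; the Jahn–Teller theorem predicts a tetragonal distortion (typically axial elongation) to lift the degeneracy.

[MnF6]^3-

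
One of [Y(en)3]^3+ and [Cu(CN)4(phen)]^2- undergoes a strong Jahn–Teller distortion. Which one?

[Y(en)3]^3+: Ligand charges: ethylenediamine is neutral. With an overall charge of +3 the yttrium centre must be in the +3 oxidation state. Y sits in group 3, so the d-electron count is 3 − 3 = 0. The d⁰ configuration leaves the e_g set evenly filled (or empty) — no strong Jahn–Teller driving force.
[Cu(CN)4(phen)]^2-: Ligand charges: each cyanide is −1; 1,10-phenanthroline is neutral. With an overall charge of −2 the copper centre must be in the +2 oxidation state. Copper is a group-11 element; Cu(II) is therefore d⁹. The t₂g⁶e_g³ configuration has an unevenly filled e_g set; the Jahn–Teller theorem predicts a tetragonal distortion (typically axial elongation) to lift the degeneracy.

[Cu(CN)4(phen)]^2-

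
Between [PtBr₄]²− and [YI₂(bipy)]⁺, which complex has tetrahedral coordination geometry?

[YI₂(bipy)]⁺

For [PtBr₄]²−: Summing ligand charges against the −2 overall charge gives an oxidation state of +2 for platinum. Pt sits in group 10, so the d-electron count is 10 − 2 = 8. A 5d d⁸ ion has a large crystal-field splitting; square planar leaves the high-energy d_{x²−y²} orbital empty and maximises CFSE. → square planar.
For [YI₂(bipy)]⁺: Ligand charges: each iodide is −1; 2,2′-bipyridine is neutral. With an overall charge of +1 the yttrium centre must be in the +3 oxidation state. Y sits in group 3, so the d-electron count is 3 − 3 = 0. A d⁰ ion has no crystal-field stabilisation preference between square planar and tetrahedral, so four ligands adopt the sterically favoured tetrahedral geometry. → tetrahedral.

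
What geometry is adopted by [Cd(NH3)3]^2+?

Summing ligand charges against the +2 overall charge gives an oxidation state of +2 for cadmium.
Group 12 minus oxidation state 2 gives a d¹⁰ configuration.
With 3 monodentate ligands the coordination number is 3.
Three ligands around a d¹⁰ centre minimise repulsion in a trigonal-planar arrangement.

trigonal planar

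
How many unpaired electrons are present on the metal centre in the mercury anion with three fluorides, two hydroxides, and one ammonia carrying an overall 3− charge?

0 unpaired electrons

Summing ligand charges against the −3 overall charge gives an oxidation state of +2 for mercury.
Group 12 minus oxidation state 2 gives a d¹⁰ configuration.
In an octahedral field the d¹⁰ configuration is t₂g⁶e_g⁴, giving 0 unpaired electrons.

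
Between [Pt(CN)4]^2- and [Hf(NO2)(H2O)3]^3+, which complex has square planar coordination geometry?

[Pt(CN)4]^2-

For [Pt(CN)4]^2-: Ligand charges: each cyanide is −1. With an overall charge of −2 the platinum centre must be in the +2 oxidation state. Pt sits in group 10, so the d-electron count is 10 − 2 = 8. A 5d d⁸ ion has a large crystal-field splitting; square planar leaves the high-energy d_{x²−y²} orbital empty and maximises CFSE. → square planar.
For [Hf(NO2)(H2O)3]^3+: Summing ligand charges against the +3 overall charge gives an oxidation state of +4 for hafnium. Hafnium is a group-4 element; Hf(IV) is therefore d⁰. A d⁰ ion has no crystal-field stabilisation preference between square planar and tetrahedral, so four ligands adopt the sterically favoured tetrahedral geometry. → tetrahedral.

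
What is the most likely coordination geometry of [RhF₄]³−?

square planar

Each fluoride is −1; balancing the −3 overall charge requires Rh(I).
Group 9 minus oxidation state 1 gives a d⁸ configuration.
With 4 monodentate ligands the coordination number is 4.
A 4d d⁸ ion has a large crystal-field splitting; square planar leaves the high-energy d_{x²−y²} orbital empty and maximises CFSE.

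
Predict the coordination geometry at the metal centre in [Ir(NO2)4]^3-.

square planar

Summing ligand charges against the −3 overall charge gives an oxidation state of +1 for iridium.
Ir sits in group 9, so the d-electron count is 9 − 1 = 8.
Coordination number: 4.
A 5d d⁸ ion has a large crystal-field splitting; square planar leaves the high-energy d_{x²−y²} orbital empty and maximises CFSE.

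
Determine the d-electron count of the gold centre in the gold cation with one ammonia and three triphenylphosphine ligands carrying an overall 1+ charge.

d¹⁰

Ammonia is neutral; triphenylphosphine is neutral; balancing the +1 overall charge requires Au(I).
Group 11 minus oxidation state 1 gives a d¹⁰ configuration.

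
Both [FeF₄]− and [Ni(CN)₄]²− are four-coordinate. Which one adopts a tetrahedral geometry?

[FeF₄]−

For [FeF₄]−: Ligand charges: each fluoride is −1. With an overall charge of −1 the iron centre must be in the +3 oxidation state. Fe sits in group 8, so the d-electron count is 8 − 3 = 5. A high-spin d⁵ ion has zero CFSE in either geometry, so four ligands adopt the sterically favoured tetrahedral geometry. → tetrahedral.
For [Ni(CN)₄]²−: Each cyanide is −1; balancing the −2 overall charge requires Ni(II). Ni sits in group 10, so the d-electron count is 10 − 2 = 8. Cyanide is a strong-field ligand (high in the spectrochemical series). A 3d d⁸ ion with strong-field ligands gains enough CFSE to favour square planar over tetrahedral. → square planar.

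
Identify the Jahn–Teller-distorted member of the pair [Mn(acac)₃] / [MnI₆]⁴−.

[Mn(acac)₃]: Each acetylacetonate is −1; balancing the 0 overall charge requires Mn(III). Mn sits in group 7, so the d-electron count is 7 − 3 = 4. Acetylacetonate is a weak-field ligand for a first-row metal, so the complex is high-spin. The t₂g³e_g¹ (high-spin) configuration has an unevenly filled e_g set; the Jahn–Teller theorem predicts a tetragonal distortion (typically axial elongation) to lift the degeneracy.
[MnI₆]⁴−: Summing ligand charges against the −4 overall charge gives an oxidation state of +2 for manganese. Mn sits in group 7, so the d-electron count is 7 − 2 = 5. Iodide is a weak-field ligand for a first-row metal, so the complex is high-spin. The d⁵ configuration leaves the e_g set evenly filled (or empty) — no strong Jahn–Teller driving force.

[Mn(acac)₃]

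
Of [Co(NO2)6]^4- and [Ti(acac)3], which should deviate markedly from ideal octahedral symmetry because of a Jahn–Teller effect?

[Co(NO2)6]^4-

[Co(NO2)6]^4-: Ligand charges: each nitro (N-bound nitrite) is −1. With an overall charge of −4 the cobalt centre must be in the +2 oxidation state. Co sits in group 9, so the d-electron count is 9 − 2 = 7. Nitro (N-bound nitrite) is a strong-field ligand (high in the spectrochemical series) for a first-row metal, so the complex is low-spin. The t₂g⁶e_g¹ (low-spin) configuration has an unevenly filled e_g set; the Jahn–Teller theorem predicts a tetragonal distortion (typically axial elongation) to lift the degeneracy.
[Ti(acac)3]: Ligand charges: each acetylacetonate is −1. With an overall charge of 0 the titanium centre must be in the +3 oxidation state. Titanium is a group-4 element; Ti(III) is therefore d¹. The d¹ configuration leaves the e_g set evenly filled (or empty) — no strong Jahn–Teller driving force.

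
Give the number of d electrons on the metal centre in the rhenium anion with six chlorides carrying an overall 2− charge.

Ligand charges: each chloride is −1. With an overall charge of −2 the rhenium centre must be in the +4 oxidation state.
Group 7 minus oxidation state 4 gives a d³ configuration.

d³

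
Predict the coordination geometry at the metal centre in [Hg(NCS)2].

Summing ligand charges against the 0 overall charge gives an oxidation state of +2 for mercury.
Hg sits in group 12, so the d-electron count is 12 − 2 = 10.
With 2 monodentate ligands the coordination number is 2.
A d¹⁰ ion with only two ligands adopts a linear arrangement (sp hybridisation; no CFSE preference).

linear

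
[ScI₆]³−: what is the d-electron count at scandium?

d⁰

Ligand charges: each iodide is −1. With an overall charge of −3 the scandium centre must be in the +3 oxidation state.
Sc sits in group 3, so the d-electron count is 3 − 3 = 0.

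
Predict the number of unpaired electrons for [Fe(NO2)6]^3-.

Ligand charges: each nitro (N-bound nitrite) is −1. With an overall charge of −3 the iron centre must be in the +3 oxidation state.
Iron is a group-8 element; Fe(III) is therefore d⁵.
The spin state decides the count: Nitro (N-bound nitrite) is a strong-field ligand (high in the spectrochemical series) for a first-row metal, so the complex is low-spin.
An octahedral low-spin d⁵ ion is t₂g⁵e_g⁰, giving 1 unpaired electron.

1 unpaired electron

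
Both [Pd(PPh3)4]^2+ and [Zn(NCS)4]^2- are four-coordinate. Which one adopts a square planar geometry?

For [Pd(PPh3)4]^2+: Triphenylphosphine is neutral; balancing the +2 overall charge requires Pd(II). Palladium is a group-10 element; Pd(II) is therefore d⁸. A 4d d⁸ ion has a large crystal-field splitting; square planar leaves the high-energy d_{x²−y²} orbital empty and maximises CFSE. → square planar.
For [Zn(NCS)4]^2-: Each isothiocyanate is −1; balancing the −2 overall charge requires Zn(II). Zn sits in group 12, so the d-electron count is 12 − 2 = 10. A d¹⁰ ion has no crystal-field stabilisation preference between square planar and tetrahedral, so four ligands adopt the sterically favoured tetrahedral geometry. → tetrahedral.

[Pd(PPh3)4]^2+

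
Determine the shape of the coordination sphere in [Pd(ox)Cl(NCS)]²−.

Each oxalate is −2; each chloride is −1; each isothiocyanate is −1; balancing the −2 overall charge requires Pd(II).
Pd sits in group 10, so the d-electron count is 10 − 2 = 8.
Counting donor atoms: 1×oxalate (bidentate) → 2 donors; 1×chloride (monodentate) → 1 donor; 1×isothiocyanate (monodentate) → 1 donor. Coordination number = 4.
A 4d d⁸ ion has a large crystal-field splitting; square planar leaves the high-energy d_{x²−y²} orbital empty and maximises CFSE.

square planar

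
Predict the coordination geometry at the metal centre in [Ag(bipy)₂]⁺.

tetrahedral

Summing ligand charges against the +1 overall charge gives an oxidation state of +1 for silver.
Ag sits in group 11, so the d-electron count is 11 − 1 = 10.
Counting donor atoms: 2×2,2′-bipyridine (bidentate) → 4 donors. Coordination number = 4.
A d¹⁰ ion has no crystal-field stabilisation preference between square planar and tetrahedral, so four ligands adopt the sterically favoured tetrahedral geometry.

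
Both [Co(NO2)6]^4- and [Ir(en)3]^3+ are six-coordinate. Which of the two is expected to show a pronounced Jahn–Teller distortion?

[Co(NO2)6]^4-

[Co(NO2)6]^4-: Ligand charges: each nitro (N-bound nitrite) is −1. With an overall charge of −4 the cobalt centre must be in the +2 oxidation state. Group 9 minus oxidation state 2 gives a d⁷ configuration. Nitro (N-bound nitrite) is a strong-field ligand (high in the spectrochemical series) for a first-row metal, so the complex is low-spin. The t₂g⁶e_g¹ (low-spin) configuration has an unevenly filled e_g set; the Jahn–Teller theorem predicts a tetragonal distortion (typically axial elongation) to lift the degeneracy.
[Ir(en)3]^3+: Summing ligand charges against the +3 overall charge gives an oxidation state of +3 for iridium. Iridium is a group-9 element; Ir(III) is therefore d⁶. A 5d ion has a large Δₒ and is invariably low-spin. The d⁶ configuration leaves the e_g set evenly filled (or empty) — no strong Jahn–Teller driving force.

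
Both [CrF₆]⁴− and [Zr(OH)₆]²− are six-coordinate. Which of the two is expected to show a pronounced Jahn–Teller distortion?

[CrF₆]⁴−

[CrF₆]⁴−: Summing ligand charges against the −4 overall charge gives an oxidation state of +2 for chromium. Group 6 minus oxidation state 2 gives a d⁴ configuration. Fluoride is a weak-field ligand for a first-row metal, so the complex is high-spin. The t₂g³e_g¹ (high-spin) configuration has an unevenly filled e_g set; the Jahn–Teller theorem predicts a tetragonal distortion (typically axial elongation) to lift the degeneracy.
[Zr(OH)₆]²−: Each hydroxide is −1; balancing the −2 overall charge requires Zr(IV). Zr sits in group 4, so the d-electron count is 4 − 4 = 0. The d⁰ configuration leaves the e_g set evenly filled (or empty) — no strong Jahn–Teller driving force.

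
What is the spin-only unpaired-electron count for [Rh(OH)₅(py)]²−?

Each hydroxide is −1; pyridine is neutral; balancing the −2 overall charge requires Rh(III).
Rh sits in group 9, so the d-electron count is 9 − 3 = 6.
The spin state decides the count: a 4d ion has a large Δₒ and is invariably low-spin.
An octahedral low-spin d⁶ ion is t₂g⁶e_g⁰, giving 0 unpaired electrons.

0 unpaired electrons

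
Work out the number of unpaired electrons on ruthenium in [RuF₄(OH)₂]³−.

Ligand charges: each fluoride is −1; each hydroxide is −1. With an overall charge of −3 the ruthenium centre must be in the +3 oxidation state.
Ruthenium is a group-8 element; Ru(III) is therefore d⁵.
The spin state decides the count: a 4d ion has a large Δₒ and is invariably low-spin.
An octahedral low-spin d⁵ ion is t₂g⁵e_g⁰, giving 1 unpaired electron.

1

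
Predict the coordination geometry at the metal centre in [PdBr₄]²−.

square planar

Ligand charges: each bromide is −1. With an overall charge of −2 the palladium centre must be in the +2 oxidation state.
Pd sits in group 10, so the d-electron count is 10 − 2 = 8.
Coordination number: 4.
A 4d d⁸ ion has a large crystal-field splitting; square planar leaves the high-energy d_{x²−y²} orbital empty and maximises CFSE.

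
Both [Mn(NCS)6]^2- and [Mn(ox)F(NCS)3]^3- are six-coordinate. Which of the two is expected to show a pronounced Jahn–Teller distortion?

[Mn(ox)F(NCS)3]^3-

[Mn(NCS)6]^2-: Ligand charges: each isothiocyanate is −1. With an overall charge of −2 the manganese centre must be in the +4 oxidation state. Manganese is a group-7 element; Mn(IV) is therefore d³. The d³ configuration leaves the e_g set evenly filled (or empty) — no strong Jahn–Teller driving force.
[Mn(ox)F(NCS)3]^3-: Summing ligand charges against the −3 overall charge gives an oxidation state of +3 for manganese. Group 7 minus oxidation state 3 gives a d⁴ configuration. Fluoride, isothiocyanate, and oxalate are weak-field ligands for a first-row metal, so the complex is high-spin. The t₂g³e_g¹ (high-spin) configuration has an unevenly filled e_g set; the Jahn–Teller theorem predicts a tetragonal distortion (typically axial elongation) to lift the degeneracy.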